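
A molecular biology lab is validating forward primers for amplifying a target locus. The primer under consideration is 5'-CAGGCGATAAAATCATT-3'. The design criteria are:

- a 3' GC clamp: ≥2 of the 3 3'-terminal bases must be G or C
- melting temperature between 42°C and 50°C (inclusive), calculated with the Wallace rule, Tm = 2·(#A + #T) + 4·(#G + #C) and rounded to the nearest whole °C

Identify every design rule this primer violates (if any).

Fails: GC clamp.

Base counts: A=7, T=4, G=3, C=3 (length 17).
GC clamp: 3' end ATT has 0 G/C, need ≥2 ✗
Tm: Tm = 2·11 + 4·6 = 46°C ✓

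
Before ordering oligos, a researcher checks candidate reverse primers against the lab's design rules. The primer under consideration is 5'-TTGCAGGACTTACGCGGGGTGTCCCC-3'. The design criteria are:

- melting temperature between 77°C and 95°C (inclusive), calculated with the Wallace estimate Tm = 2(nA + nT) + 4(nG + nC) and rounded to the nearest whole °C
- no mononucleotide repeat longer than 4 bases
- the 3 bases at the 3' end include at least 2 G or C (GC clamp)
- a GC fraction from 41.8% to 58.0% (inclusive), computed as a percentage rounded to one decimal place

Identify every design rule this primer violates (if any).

Fails: GC content.

Base counts: A=3, T=6, G=9, C=8 (length 26).
Tm: Tm = 2·9 + 4·17 = 86°C ✓
homopolymer run: longest run = 4 ✓
GC clamp: 3' end CCC has 3 G/C ✓
GC content: GC 17/26 = 65.4%, outside 41.8–58.0% ✗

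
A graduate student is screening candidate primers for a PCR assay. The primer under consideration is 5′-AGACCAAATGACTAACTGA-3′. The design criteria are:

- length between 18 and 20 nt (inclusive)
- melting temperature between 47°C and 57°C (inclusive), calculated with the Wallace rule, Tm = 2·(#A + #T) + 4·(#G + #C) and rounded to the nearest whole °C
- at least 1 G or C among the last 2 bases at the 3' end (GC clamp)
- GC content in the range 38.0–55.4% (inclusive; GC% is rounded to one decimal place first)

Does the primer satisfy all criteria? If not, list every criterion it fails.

Base counts: A=9, T=3, G=3, C=4 (length 19).
length: length 19 ✓
Tm: Tm = 2·12 + 4·7 = 52°C ✓
GC clamp: 3' end GA has 1 G/C ✓
GC content: GC 7/19 = 36.8%, outside 38.0–55.4% ✗

Fails: GC content.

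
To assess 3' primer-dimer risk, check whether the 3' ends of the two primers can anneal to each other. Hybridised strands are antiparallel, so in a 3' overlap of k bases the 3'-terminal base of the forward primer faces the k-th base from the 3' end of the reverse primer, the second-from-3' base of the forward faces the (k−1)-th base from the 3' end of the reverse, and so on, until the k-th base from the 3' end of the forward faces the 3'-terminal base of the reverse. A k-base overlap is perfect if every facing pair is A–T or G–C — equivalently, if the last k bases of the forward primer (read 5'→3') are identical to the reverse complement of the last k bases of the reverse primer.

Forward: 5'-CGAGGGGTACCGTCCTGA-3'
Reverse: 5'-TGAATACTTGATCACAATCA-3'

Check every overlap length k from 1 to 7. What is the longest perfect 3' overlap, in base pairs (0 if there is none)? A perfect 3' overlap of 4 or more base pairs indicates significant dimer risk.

Last 7 bases (5'→3') — forward …GTCCTGA, reverse …ACAATCA.
Reverse complement of the reverse primer's last 7 bases: TGATTGT; its first k bases are the reverse complement of the reverse primer's last k bases, so a perfect k-base overlap needs the forward primer's last k bases to equal them.
Comparing (forward last k vs required): k=1: A vs T ✗; k=2: GA vs TG ✗; k=3: TGA vs TGA ✓; k=4: CTGA vs TGAT ✗; k=5: CCTGA vs TGATT ✗; k=6: TCCTGA vs TGATTG ✗; k=7: GTCCTGA vs TGATTGT ✗.
Only k = 3 is perfect, so the longest perfect 3' overlap is 3.

Longest perfect overlap: 3 complementary base pairs; below the dimer-risk threshold (threshold 4).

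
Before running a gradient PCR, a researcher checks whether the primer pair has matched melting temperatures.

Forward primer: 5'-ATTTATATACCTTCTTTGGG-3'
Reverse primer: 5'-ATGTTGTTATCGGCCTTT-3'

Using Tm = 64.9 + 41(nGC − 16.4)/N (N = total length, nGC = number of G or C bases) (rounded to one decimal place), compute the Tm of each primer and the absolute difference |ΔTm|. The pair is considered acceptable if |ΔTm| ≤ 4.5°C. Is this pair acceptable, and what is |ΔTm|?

|ΔTm| = 0.1°C; the pair is acceptable.

Forward: G+C = 6, N = 20 → Tm = 64.9 + 41·(6 − 16.4)/20 = 43.6°C.
Reverse: G+C = 7, N = 18 → Tm = 64.9 + 41·(7 − 16.4)/18 = 43.5°C.
|ΔTm| = |43.6 − 43.5| = 0.1°C, ≤ 4.5°C.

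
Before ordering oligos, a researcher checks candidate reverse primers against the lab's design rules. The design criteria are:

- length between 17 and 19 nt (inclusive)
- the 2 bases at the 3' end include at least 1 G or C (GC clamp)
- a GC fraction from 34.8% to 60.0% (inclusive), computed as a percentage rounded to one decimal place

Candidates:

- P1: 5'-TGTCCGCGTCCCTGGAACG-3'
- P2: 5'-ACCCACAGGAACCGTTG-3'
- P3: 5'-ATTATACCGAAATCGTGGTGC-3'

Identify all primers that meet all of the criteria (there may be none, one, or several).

P2 only.

P1 (19 nt, A=2 T=4 G=6 C=7): length 19 ✓; 3' end CG has 2 G/C ✓; GC 13/19 = 68.4%, outside 34.8–60.0% ✗ — fails.
P2 (17 nt, A=5 T=2 G=4 C=6): length 17 ✓; 3' end TG has 1 G/C ✓; GC 10/17 = 58.8% ✓ — passes.
P3 (21 nt, A=6 T=6 G=5 C=4): length 21, outside 17–19 ✗; 3' end GC has 2 G/C ✓; GC 9/21 = 42.9% ✓ — fails.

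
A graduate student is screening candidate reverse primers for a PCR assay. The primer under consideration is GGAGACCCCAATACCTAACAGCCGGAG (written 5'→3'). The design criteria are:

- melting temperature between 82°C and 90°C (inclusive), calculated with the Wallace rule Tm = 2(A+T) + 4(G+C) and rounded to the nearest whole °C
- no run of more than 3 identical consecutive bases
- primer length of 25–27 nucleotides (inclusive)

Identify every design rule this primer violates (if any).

Fails: homopolymer run.

Base counts: A=9, T=2, G=7, C=9 (length 27).
Tm: Tm = 2·11 + 4·16 = 86°C ✓
homopolymer run: longest run = 4, exceeds 3 ✗
length: length 27 ✓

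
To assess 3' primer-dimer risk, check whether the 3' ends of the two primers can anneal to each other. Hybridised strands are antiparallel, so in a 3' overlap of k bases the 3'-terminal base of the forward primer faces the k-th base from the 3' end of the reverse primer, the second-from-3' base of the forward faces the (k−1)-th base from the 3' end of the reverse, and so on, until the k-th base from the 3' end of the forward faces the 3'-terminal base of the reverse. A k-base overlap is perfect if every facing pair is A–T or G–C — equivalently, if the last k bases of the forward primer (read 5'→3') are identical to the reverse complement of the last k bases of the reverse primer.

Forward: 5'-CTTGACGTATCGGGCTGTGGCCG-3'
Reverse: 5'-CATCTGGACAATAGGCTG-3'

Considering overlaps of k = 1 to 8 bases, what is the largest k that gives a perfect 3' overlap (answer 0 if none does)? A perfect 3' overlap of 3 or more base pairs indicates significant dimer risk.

Last 8 bases (5'→3') — forward …TGTGGCCG, reverse …ATAGGCTG.
Reverse complement of the reverse primer's last 8 bases: CAGCCTAT; its first k bases are the reverse complement of the reverse primer's last k bases, so a perfect k-base overlap needs the forward primer's last k bases to equal them.
Comparing (forward last k vs required): k=1: G vs C ✗; k=2: CG vs CA ✗; k=3: CCG vs CAG ✗; k=4: GCCG vs CAGC ✗; k=5: GGCCG vs CAGCC ✗; k=6: TGGCCG vs CAGCCT ✗; k=7: GTGGCCG vs CAGCCTA ✗; k=8: TGTGGCCG vs CAGCCTAT ✗.
No overlap length from 1 to 8 is perfect, so the longest perfect 3' overlap is 0.

Longest perfect overlap: 0 complementary base pairs; below the dimer-risk threshold (threshold 3).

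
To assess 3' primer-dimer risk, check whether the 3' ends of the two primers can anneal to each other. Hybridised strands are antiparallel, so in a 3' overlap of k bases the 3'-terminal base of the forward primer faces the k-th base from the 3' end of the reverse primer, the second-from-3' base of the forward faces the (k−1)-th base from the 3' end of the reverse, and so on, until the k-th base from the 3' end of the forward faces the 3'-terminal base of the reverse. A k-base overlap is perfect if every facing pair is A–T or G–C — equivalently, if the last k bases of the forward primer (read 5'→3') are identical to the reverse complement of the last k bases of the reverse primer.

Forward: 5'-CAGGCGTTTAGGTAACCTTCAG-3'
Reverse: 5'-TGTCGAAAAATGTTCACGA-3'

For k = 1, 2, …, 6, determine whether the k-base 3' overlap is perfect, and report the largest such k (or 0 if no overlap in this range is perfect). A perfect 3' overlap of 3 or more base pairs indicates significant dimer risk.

Last 6 bases (5'→3') — forward …CTTCAG, reverse …TCACGA.
Reverse complement of the reverse primer's last 6 bases: TCGTGA; its first k bases are the reverse complement of the reverse primer's last k bases, so a perfect k-base overlap needs the forward primer's last k bases to equal them.
Comparing (forward last k vs required): k=1: G vs T ✗; k=2: AG vs TC ✗; k=3: CAG vs TCG ✗; k=4: TCAG vs TCGT ✗; k=5: TTCAG vs TCGTG ✗; k=6: CTTCAG vs TCGTGA ✗.
No overlap length from 1 to 6 is perfect, so the longest perfect 3' overlap is 0.

Longest perfect overlap: 0 complementary base pairs; below the dimer-risk threshold (threshold 3).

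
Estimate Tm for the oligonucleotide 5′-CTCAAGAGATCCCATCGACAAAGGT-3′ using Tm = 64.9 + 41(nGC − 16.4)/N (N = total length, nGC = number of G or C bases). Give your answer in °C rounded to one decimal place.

Base counts: A=9, T=4, G=5, C=7; G+C = 12, N = 25.
Tm = 64.9 + 41·(12 − 16.4)/25 = 64.9 + -180.40/25 = 57.7°C.

57.7°C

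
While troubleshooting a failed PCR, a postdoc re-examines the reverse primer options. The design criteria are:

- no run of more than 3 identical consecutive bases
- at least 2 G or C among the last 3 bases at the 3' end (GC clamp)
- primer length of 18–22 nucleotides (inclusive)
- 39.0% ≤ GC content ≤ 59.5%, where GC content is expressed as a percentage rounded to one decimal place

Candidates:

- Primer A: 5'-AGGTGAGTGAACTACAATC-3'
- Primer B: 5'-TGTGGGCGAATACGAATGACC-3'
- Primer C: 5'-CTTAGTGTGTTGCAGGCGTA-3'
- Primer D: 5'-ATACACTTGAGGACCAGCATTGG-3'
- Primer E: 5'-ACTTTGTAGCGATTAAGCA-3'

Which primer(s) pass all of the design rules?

Primer B only.

Primer A (19 nt, A=7 T=4 G=5 C=3): longest run = 2 ✓; 3' end ATC has 1 G/C, need ≥2 ✗; length 19 ✓; GC 8/19 = 42.1% ✓ — fails.
Primer B (21 nt, A=6 T=4 G=7 C=4): longest run = 3 ✓; 3' end ACC has 2 G/C ✓; length 21 ✓; GC 11/21 = 52.4% ✓ — passes.
Primer C (20 nt, A=3 T=7 G=7 C=3): longest run = 2 ✓; 3' end GTA has 1 G/C, need ≥2 ✗; length 20 ✓; GC 10/20 = 50.0% ✓ — fails.
Primer D (23 nt, A=7 T=5 G=6 C=5): longest run = 2 ✓; 3' end TGG has 2 G/C ✓; length 23, outside 18–22 ✗; GC 11/23 = 47.8% ✓ — fails.
Primer E (19 nt, A=6 T=6 G=4 C=3): longest run = 3 ✓; 3' end GCA has 2 G/C ✓; length 19 ✓; GC 7/19 = 36.8%, outside 39.0–59.5% ✗ — fails.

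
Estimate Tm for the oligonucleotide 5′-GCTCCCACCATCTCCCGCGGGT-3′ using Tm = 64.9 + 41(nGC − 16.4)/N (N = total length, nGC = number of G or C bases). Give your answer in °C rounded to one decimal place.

64.2°C

Base counts: A=2, T=4, G=5, C=11; G+C = 16, N = 22.
Tm = 64.9 + 41·(16 − 16.4)/22 = 64.9 + -16.40/22 = 64.2°C.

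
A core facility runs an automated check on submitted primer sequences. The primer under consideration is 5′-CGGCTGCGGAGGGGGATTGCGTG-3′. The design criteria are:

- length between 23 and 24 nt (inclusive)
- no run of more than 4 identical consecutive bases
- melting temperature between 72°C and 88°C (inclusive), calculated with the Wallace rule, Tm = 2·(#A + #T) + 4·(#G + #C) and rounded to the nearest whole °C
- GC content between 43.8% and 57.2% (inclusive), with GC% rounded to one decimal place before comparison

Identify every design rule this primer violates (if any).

Base counts: A=2, T=4, G=13, C=4 (length 23).
length: length 23 ✓
homopolymer run: longest run = 5, exceeds 4 ✗
Tm: Tm = 2·6 + 4·17 = 80°C ✓
GC content: GC 17/23 = 73.9%, outside 43.8–57.2% ✗

Fails: homopolymer run, GC content.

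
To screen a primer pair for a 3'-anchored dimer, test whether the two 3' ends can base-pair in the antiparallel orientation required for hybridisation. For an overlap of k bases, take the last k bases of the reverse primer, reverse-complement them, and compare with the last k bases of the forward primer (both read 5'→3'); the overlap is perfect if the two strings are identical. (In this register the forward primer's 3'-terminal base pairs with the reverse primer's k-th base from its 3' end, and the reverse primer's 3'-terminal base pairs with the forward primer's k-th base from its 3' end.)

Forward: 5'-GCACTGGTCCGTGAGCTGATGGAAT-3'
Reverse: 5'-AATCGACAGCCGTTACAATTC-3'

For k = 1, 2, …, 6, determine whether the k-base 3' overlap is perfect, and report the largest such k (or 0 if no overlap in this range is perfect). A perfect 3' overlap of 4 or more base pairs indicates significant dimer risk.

Last 6 bases (5'→3') — forward …TGGAAT, reverse …CAATTC.
Reverse complement of the reverse primer's last 6 bases: GAATTG; its first k bases are the reverse complement of the reverse primer's last k bases, so a perfect k-base overlap needs the forward primer's last k bases to equal them.
Comparing (forward last k vs required): k=1: T vs G ✗; k=2: AT vs GA ✗; k=3: AAT vs GAA ✗; k=4: GAAT vs GAAT ✓; k=5: GGAAT vs GAATT ✗; k=6: TGGAAT vs GAATTG ✗.
Only k = 4 is perfect, so the longest perfect 3' overlap is 4.

Longest perfect overlap: 4 complementary base pairs; significant dimer risk (threshold 4).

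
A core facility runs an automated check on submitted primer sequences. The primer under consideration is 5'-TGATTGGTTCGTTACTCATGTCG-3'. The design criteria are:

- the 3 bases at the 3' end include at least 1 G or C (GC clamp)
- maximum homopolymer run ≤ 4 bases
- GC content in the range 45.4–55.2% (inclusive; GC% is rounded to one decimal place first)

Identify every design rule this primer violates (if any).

Base counts: A=3, T=10, G=6, C=4 (length 23).
GC clamp: 3' end TCG has 2 G/C ✓
homopolymer run: longest run = 2 ✓
GC content: GC 10/23 = 43.5%, outside 45.4–55.2% ✗

Fails: GC content.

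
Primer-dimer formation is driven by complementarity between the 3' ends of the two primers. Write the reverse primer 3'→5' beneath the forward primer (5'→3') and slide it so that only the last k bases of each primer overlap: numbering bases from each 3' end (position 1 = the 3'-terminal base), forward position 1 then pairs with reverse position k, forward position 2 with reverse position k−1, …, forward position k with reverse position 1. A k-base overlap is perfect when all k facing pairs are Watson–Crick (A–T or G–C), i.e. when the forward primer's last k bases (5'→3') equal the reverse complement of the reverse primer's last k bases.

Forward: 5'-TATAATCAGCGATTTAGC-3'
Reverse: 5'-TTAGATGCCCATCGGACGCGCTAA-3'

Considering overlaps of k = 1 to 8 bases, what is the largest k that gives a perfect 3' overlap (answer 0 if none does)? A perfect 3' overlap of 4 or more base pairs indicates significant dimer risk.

Longest perfect overlap: 5 complementary base pairs; significant dimer risk (threshold 4).

Last 8 bases (5'→3') — forward …GATTTAGC, reverse …CGCGCTAA.
Reverse complement of the reverse primer's last 8 bases: TTAGCGCG; its first k bases are the reverse complement of the reverse primer's last k bases, so a perfect k-base overlap needs the forward primer's last k bases to equal them.
Comparing (forward last k vs required): k=1: C vs T ✗; k=2: GC vs TT ✗; k=3: AGC vs TTA ✗; k=4: TAGC vs TTAG ✗; k=5: TTAGC vs TTAGC ✓; k=6: TTTAGC vs TTAGCG ✗; k=7: ATTTAGC vs TTAGCGC ✗; k=8: GATTTAGC vs TTAGCGCG ✗.
Only k = 5 is perfect, so the longest perfect 3' overlap is 5.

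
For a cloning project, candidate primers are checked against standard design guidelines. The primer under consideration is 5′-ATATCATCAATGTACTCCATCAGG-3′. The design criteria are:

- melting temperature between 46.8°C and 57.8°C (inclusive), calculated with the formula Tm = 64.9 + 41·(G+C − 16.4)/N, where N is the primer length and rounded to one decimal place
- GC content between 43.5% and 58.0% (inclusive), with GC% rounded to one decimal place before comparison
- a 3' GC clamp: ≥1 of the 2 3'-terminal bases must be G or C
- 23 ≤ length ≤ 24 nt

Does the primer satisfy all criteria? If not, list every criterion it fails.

Base counts: A=8, T=7, G=3, C=6 (length 24).
Tm: Tm = 64.9 + 41·(9 − 16.4)/24 = 52.3°C ✓
GC content: GC 9/24 = 37.5%, outside 43.5–58.0% ✗
GC clamp: 3' end GG has 2 G/C ✓
length: length 24 ✓

Fails: GC content.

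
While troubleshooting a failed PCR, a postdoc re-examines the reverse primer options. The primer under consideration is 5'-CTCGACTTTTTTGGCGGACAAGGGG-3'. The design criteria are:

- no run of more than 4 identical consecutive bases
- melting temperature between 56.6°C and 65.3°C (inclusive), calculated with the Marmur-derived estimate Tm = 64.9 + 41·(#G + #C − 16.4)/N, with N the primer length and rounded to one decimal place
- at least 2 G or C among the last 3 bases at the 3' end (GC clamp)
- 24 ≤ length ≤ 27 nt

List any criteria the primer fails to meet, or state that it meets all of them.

Base counts: A=4, T=7, G=9, C=5 (length 25).
homopolymer run: longest run = 6, exceeds 4 ✗
Tm: Tm = 64.9 + 41·(14 − 16.4)/25 = 61.0°C ✓
GC clamp: 3' end GGG has 3 G/C ✓
length: length 25 ✓

Fails: homopolymer run.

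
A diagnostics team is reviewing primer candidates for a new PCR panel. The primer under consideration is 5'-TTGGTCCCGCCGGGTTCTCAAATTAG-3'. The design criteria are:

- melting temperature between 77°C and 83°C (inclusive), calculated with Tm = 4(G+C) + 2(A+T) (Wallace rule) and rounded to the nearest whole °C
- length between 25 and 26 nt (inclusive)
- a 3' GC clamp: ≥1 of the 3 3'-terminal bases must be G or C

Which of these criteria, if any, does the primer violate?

Base counts: A=4, T=8, G=7, C=7 (length 26).
Tm: Tm = 2·12 + 4·14 = 80°C ✓
length: length 26 ✓
GC clamp: 3' end TAG has 1 G/C ✓

Meets all criteria.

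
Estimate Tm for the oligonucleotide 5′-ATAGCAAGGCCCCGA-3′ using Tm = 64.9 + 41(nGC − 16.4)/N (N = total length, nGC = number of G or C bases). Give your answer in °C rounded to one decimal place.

44.7°C

Base counts: A=5, T=1, G=4, C=5; G+C = 9, N = 15.
Tm = 64.9 + 41·(9 − 16.4)/15 = 64.9 + -303.40/15 = 44.7°C.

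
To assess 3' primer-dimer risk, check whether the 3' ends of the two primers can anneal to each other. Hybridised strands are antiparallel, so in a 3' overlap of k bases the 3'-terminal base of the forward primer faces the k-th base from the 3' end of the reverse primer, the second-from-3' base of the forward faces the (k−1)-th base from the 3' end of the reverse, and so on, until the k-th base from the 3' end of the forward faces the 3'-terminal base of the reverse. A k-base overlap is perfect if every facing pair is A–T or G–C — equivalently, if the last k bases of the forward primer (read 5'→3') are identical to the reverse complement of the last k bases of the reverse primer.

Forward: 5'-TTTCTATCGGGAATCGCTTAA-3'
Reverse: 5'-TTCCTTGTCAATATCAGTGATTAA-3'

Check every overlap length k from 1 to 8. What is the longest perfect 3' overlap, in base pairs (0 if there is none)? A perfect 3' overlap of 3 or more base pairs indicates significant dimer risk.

Last 8 bases (5'→3') — forward …TCGCTTAA, reverse …GTGATTAA.
Reverse complement of the reverse primer's last 8 bases: TTAATCAC; its first k bases are the reverse complement of the reverse primer's last k bases, so a perfect k-base overlap needs the forward primer's last k bases to equal them.
Comparing (forward last k vs required): k=1: A vs T ✗; k=2: AA vs TT ✗; k=3: TAA vs TTA ✗; k=4: TTAA vs TTAA ✓; k=5: CTTAA vs TTAAT ✗; k=6: GCTTAA vs TTAATC ✗; k=7: CGCTTAA vs TTAATCA ✗; k=8: TCGCTTAA vs TTAATCAC ✗.
Only k = 4 is perfect, so the longest perfect 3' overlap is 4.

Longest perfect overlap: 4 complementary base pairs; significant dimer risk (threshold 3).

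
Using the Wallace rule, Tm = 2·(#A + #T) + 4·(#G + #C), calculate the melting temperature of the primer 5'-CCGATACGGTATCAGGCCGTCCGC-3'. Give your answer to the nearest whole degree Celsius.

Base counts: A=4, T=4, G=7, C=9 (length 24).
Tm = 2·(4+4) + 4·(7+9) = 2·8 + 4·16 = 16 + 64 = 80°C.

80°C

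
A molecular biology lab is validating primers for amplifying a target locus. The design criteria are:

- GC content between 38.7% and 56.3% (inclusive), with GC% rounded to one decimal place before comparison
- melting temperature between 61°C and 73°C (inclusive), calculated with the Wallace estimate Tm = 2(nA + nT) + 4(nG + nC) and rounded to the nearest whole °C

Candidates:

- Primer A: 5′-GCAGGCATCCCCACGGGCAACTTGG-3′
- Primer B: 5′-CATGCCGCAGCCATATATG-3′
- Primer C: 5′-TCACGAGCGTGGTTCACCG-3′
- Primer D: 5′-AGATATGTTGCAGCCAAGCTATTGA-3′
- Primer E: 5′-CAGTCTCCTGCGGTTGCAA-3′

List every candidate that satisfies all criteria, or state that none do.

Primer A (25 nt, A=5 T=3 G=8 C=9): GC 17/25 = 68.0%, outside 38.7–56.3% ✗; Tm = 2·8 + 4·17 = 84°C, outside 61–73°C ✗ — fails.
Primer B (19 nt, A=5 T=4 G=4 C=6): GC 10/19 = 52.6% ✓; Tm = 2·9 + 4·10 = 58°C, outside 61–73°C ✗ — fails.
Primer C (19 nt, A=3 T=4 G=6 C=6): GC 12/19 = 63.2%, outside 38.7–56.3% ✗; Tm = 2·7 + 4·12 = 62°C ✓ — fails.
Primer D (25 nt, A=8 T=7 G=6 C=4): GC 10/25 = 40.0% ✓; Tm = 2·15 + 4·10 = 70°C ✓ — passes.
Primer E (19 nt, A=3 T=5 G=5 C=6): GC 11/19 = 57.9%, outside 38.7–56.3% ✗; Tm = 2·8 + 4·11 = 60°C, outside 61–73°C ✗ — fails.

Primer D only.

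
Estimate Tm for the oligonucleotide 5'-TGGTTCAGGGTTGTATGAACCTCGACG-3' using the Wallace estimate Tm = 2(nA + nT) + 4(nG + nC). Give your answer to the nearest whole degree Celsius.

Base counts: A=5, T=8, G=9, C=5 (length 27).
Tm = 2·(5+8) + 4·(9+5) = 2·13 + 4·14 = 26 + 56 = 82°C.

82°C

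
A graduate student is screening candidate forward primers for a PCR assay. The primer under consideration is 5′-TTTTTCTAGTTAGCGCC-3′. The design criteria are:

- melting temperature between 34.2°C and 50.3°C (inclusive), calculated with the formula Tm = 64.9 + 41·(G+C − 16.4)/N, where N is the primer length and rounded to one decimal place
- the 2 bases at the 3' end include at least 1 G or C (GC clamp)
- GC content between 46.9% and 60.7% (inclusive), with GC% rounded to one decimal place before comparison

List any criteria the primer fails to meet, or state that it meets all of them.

Base counts: A=2, T=8, G=3, C=4 (length 17).
Tm: Tm = 64.9 + 41·(7 − 16.4)/17 = 42.2°C ✓
GC clamp: 3' end CC has 2 G/C ✓
GC content: GC 7/17 = 41.2%, outside 46.9–60.7% ✗

Fails: GC content.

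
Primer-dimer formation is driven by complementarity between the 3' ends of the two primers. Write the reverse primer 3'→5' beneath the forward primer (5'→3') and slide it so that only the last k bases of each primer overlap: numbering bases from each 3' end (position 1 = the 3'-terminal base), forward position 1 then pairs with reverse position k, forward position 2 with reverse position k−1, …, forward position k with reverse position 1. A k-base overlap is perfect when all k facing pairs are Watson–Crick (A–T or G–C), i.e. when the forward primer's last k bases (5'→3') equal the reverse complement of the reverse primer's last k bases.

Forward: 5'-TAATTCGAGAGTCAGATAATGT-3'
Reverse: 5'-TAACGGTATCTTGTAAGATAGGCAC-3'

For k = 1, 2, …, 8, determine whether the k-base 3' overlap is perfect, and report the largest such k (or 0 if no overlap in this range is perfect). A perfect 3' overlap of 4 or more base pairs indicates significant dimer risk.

Longest perfect overlap: 2 complementary base pairs; below the dimer-risk threshold (threshold 4).

Last 8 bases (5'→3') — forward …GATAATGT, reverse …ATAGGCAC.
Reverse complement of the reverse primer's last 8 bases: GTGCCTAT; its first k bases are the reverse complement of the reverse primer's last k bases, so a perfect k-base overlap needs the forward primer's last k bases to equal them.
Comparing (forward last k vs required): k=1: T vs G ✗; k=2: GT vs GT ✓; k=3: TGT vs GTG ✗; k=4: ATGT vs GTGC ✗; k=5: AATGT vs GTGCC ✗; k=6: TAATGT vs GTGCCT ✗; k=7: ATAATGT vs GTGCCTA ✗; k=8: GATAATGT vs GTGCCTAT ✗.
Only k = 2 is perfect, so the longest perfect 3' overlap is 2.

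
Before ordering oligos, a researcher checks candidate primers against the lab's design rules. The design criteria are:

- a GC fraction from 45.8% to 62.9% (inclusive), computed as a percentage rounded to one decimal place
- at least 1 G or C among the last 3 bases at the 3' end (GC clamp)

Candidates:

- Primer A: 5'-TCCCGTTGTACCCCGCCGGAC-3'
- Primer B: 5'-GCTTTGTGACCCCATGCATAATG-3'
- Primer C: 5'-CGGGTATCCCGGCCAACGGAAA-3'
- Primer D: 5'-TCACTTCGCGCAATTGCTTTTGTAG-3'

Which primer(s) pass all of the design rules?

Primer A (21 nt, A=2 T=4 G=5 C=10): GC 15/21 = 71.4%, outside 45.8–62.9% ✗; 3' end GAC has 2 G/C ✓ — fails.
Primer B (23 nt, A=5 T=7 G=5 C=6): GC 11/23 = 47.8% ✓; 3' end ATG has 1 G/C ✓ — passes.
Primer C (22 nt, A=6 T=2 G=7 C=7): GC 14/22 = 63.6%, outside 45.8–62.9% ✗; 3' end AAA has 0 G/C, need ≥1 ✗ — fails.
Primer D (25 nt, A=4 T=10 G=5 C=6): GC 11/25 = 44.0%, outside 45.8–62.9% ✗; 3' end TAG has 1 G/C ✓ — fails.

Primer B only.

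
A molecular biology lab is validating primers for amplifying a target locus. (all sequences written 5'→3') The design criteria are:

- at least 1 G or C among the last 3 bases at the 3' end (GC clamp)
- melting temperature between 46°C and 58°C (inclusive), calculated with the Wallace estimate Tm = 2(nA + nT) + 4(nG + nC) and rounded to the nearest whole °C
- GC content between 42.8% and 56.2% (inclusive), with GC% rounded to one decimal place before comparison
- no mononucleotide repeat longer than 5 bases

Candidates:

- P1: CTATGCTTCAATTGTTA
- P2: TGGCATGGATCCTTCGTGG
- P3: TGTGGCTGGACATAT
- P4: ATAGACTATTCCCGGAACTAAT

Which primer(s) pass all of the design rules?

None of the candidates satisfy all criteria.

P1 (17 nt, A=4 T=8 G=2 C=3): 3' end TTA has 0 G/C, need ≥1 ✗; Tm = 2·12 + 4·5 = 44°C, outside 46–58°C ✗; GC 5/17 = 29.4%, outside 42.8–56.2% ✗; longest run = 2 ✓ — fails.
P2 (19 nt, A=2 T=6 G=7 C=4): 3' end TGG has 2 G/C ✓; Tm = 2·8 + 4·11 = 60°C, outside 46–58°C ✗; GC 11/19 = 57.9%, outside 42.8–56.2% ✗; longest run = 2 ✓ — fails.
P3 (15 nt, A=3 T=5 G=5 C=2): 3' end TAT has 0 G/C, need ≥1 ✗; Tm = 2·8 + 4·7 = 44°C, outside 46–58°C ✗; GC 7/15 = 46.7% ✓; longest run = 2 ✓ — fails.
P4 (22 nt, A=8 T=6 G=3 C=5): 3' end AAT has 0 G/C, need ≥1 ✗; Tm = 2·14 + 4·8 = 60°C, outside 46–58°C ✗; GC 8/22 = 36.4%, outside 42.8–56.2% ✗; longest run = 3 ✓ — fails.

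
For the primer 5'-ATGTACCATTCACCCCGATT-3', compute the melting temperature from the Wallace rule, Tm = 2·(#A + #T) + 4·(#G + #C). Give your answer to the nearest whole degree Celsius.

Base counts: A=5, T=6, G=2, C=7 (length 20).
Tm = 2·(5+6) + 4·(2+7) = 2·11 + 4·9 = 22 + 36 = 58°C.

58°C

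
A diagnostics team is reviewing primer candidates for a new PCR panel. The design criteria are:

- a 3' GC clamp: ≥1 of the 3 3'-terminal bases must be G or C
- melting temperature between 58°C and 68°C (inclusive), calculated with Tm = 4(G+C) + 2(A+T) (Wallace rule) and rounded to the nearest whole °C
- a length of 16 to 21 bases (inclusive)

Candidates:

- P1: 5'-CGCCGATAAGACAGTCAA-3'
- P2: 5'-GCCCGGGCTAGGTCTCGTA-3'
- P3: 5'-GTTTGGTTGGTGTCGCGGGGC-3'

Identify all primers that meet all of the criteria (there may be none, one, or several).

P2 only.

P1 (18 nt, A=7 T=2 G=4 C=5): 3' end CAA has 1 G/C ✓; Tm = 2·9 + 4·9 = 54°C, outside 58–68°C ✗; length 18 ✓ — fails.
P2 (19 nt, A=2 T=4 G=7 C=6): 3' end GTA has 1 G/C ✓; Tm = 2·6 + 4·13 = 64°C ✓; length 19 ✓ — passes.
P3 (21 nt, A=0 T=7 G=11 C=3): 3' end GGC has 3 G/C ✓; Tm = 2·7 + 4·14 = 70°C, outside 58–68°C ✗; length 21 ✓ — fails.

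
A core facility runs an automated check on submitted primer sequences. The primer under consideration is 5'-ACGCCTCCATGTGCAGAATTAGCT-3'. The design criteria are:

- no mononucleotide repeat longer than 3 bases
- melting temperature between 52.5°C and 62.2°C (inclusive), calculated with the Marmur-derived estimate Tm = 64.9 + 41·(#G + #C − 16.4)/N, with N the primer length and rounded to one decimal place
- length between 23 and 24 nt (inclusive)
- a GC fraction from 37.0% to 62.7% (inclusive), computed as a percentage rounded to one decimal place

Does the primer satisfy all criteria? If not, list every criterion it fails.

Base counts: A=6, T=6, G=5, C=7 (length 24).
homopolymer run: longest run = 2 ✓
Tm: Tm = 64.9 + 41·(12 − 16.4)/24 = 57.4°C ✓
length: length 24 ✓
GC content: GC 12/24 = 50.0% ✓

Meets all criteria.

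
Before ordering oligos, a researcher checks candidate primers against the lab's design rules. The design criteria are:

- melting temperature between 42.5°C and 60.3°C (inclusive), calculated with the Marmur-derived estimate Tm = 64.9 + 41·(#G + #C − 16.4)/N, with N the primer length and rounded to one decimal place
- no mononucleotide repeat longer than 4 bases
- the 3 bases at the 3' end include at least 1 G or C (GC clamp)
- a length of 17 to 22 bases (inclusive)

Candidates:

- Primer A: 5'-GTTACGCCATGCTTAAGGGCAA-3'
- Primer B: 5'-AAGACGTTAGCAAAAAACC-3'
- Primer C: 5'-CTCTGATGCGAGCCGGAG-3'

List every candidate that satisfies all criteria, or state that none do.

Primer A and Primer C.

Primer A (22 nt, A=6 T=5 G=6 C=5): Tm = 64.9 + 41·(11 − 16.4)/22 = 54.8°C ✓; longest run = 3 ✓; 3' end CAA has 1 G/C ✓; length 22 ✓ — passes.
Primer B (19 nt, A=10 T=2 G=3 C=4): Tm = 64.9 + 41·(7 − 16.4)/19 = 44.6°C ✓; longest run = 6, exceeds 4 ✗; 3' end ACC has 2 G/C ✓; length 19 ✓ — fails.
Primer C (18 nt, A=3 T=3 G=7 C=5): Tm = 64.9 + 41·(12 − 16.4)/18 = 54.9°C ✓; longest run = 2 ✓; 3' end GAG has 2 G/C ✓; length 18 ✓ — passes.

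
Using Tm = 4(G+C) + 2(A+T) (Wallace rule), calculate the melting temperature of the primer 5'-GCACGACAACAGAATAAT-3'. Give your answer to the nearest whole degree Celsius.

Base counts: A=9, T=2, G=3, C=4 (length 18).
Tm = 2·(9+2) + 4·(3+4) = 2·11 + 4·7 = 22 + 28 = 50°C.

50°C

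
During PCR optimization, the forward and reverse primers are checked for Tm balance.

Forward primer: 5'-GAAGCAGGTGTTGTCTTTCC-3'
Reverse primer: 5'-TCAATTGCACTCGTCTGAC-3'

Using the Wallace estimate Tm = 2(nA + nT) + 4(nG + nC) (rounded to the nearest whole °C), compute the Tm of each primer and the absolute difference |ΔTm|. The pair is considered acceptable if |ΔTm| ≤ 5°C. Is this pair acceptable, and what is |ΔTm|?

|ΔTm| = 4°C; the pair is acceptable.

Forward: A=3 T=7 G=6 C=4 → Tm = 2·10 + 4·10 = 60°C.
Reverse: A=4 T=6 G=3 C=6 → Tm = 2·10 + 4·9 = 56°C.
|ΔTm| = |60 − 56| = 4°C, ≤ 5°C.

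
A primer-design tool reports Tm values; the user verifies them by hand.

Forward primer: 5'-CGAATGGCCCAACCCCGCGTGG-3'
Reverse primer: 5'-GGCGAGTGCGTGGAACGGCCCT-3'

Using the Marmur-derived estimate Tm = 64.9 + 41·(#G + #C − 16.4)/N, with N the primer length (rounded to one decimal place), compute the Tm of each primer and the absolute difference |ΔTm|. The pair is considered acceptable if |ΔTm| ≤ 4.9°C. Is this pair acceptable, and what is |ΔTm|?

|ΔTm| = 0.0°C; the pair is acceptable.

Forward: G+C = 16, N = 22 → Tm = 64.9 + 41·(16 − 16.4)/22 = 64.2°C.
Reverse: G+C = 16, N = 22 → Tm = 64.9 + 41·(16 − 16.4)/22 = 64.2°C.
|ΔTm| = |64.2 − 64.2| = 0.0°C, ≤ 4.9°C.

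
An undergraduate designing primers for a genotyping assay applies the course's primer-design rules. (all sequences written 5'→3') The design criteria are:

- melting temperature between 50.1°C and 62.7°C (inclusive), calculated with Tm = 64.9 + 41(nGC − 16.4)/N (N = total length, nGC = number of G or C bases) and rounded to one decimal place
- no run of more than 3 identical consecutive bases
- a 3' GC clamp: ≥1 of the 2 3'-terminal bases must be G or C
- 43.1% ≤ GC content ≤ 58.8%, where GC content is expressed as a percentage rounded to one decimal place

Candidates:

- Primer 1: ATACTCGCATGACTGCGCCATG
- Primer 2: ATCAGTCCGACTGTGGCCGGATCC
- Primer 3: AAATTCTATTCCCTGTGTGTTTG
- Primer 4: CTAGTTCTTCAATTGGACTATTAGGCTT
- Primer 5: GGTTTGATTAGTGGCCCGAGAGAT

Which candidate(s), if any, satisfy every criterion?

Primer 1 (22 nt, A=5 T=5 G=5 C=7): Tm = 64.9 + 41·(12 − 16.4)/22 = 56.7°C ✓; longest run = 2 ✓; 3' end TG has 1 G/C ✓; GC 12/22 = 54.5% ✓ — passes.
Primer 2 (24 nt, A=4 T=5 G=7 C=8): Tm = 64.9 + 41·(15 − 16.4)/24 = 62.5°C ✓; longest run = 2 ✓; 3' end CC has 2 G/C ✓; GC 15/24 = 62.5%, outside 43.1–58.8% ✗ — fails.
Primer 3 (23 nt, A=4 T=11 G=4 C=4): Tm = 64.9 + 41·(8 − 16.4)/23 = 49.9°C, outside 50.1–62.7°C ✗; longest run = 3 ✓; 3' end TG has 1 G/C ✓; GC 8/23 = 34.8%, outside 43.1–58.8% ✗ — fails.
Primer 4 (28 nt, A=6 T=12 G=5 C=5): Tm = 64.9 + 41·(10 − 16.4)/28 = 55.5°C ✓; longest run = 2 ✓; 3' end TT has 0 G/C, need ≥1 ✗; GC 10/28 = 35.7%, outside 43.1–58.8% ✗ — fails.
Primer 5 (24 nt, A=5 T=7 G=9 C=3): Tm = 64.9 + 41·(12 − 16.4)/24 = 57.4°C ✓; longest run = 3 ✓; 3' end AT has 0 G/C, need ≥1 ✗; GC 12/24 = 50.0% ✓ — fails.

Primer 1 only.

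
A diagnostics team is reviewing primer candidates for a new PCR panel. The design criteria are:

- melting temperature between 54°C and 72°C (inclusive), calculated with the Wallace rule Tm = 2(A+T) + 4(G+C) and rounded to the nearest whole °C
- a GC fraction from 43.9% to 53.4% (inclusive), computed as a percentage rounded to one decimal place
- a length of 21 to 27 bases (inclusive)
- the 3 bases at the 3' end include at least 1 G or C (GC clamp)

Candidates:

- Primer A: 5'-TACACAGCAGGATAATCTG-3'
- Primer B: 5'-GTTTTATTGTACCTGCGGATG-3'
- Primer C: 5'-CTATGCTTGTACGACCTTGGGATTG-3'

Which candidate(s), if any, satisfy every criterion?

None of the candidates satisfy all criteria.

Primer A (19 nt, A=7 T=4 G=4 C=4): Tm = 2·11 + 4·8 = 54°C ✓; GC 8/19 = 42.1%, outside 43.9–53.4% ✗; length 19, outside 21–27 ✗; 3' end CTG has 2 G/C ✓ — fails.
Primer B (21 nt, A=3 T=9 G=6 C=3): Tm = 2·12 + 4·9 = 60°C ✓; GC 9/21 = 42.9%, outside 43.9–53.4% ✗; length 21 ✓; 3' end ATG has 1 G/C ✓ — fails.
Primer C (25 nt, A=4 T=9 G=7 C=5): Tm = 2·13 + 4·12 = 74°C, outside 54–72°C ✗; GC 12/25 = 48.0% ✓; length 25 ✓; 3' end TTG has 1 G/C ✓ — fails.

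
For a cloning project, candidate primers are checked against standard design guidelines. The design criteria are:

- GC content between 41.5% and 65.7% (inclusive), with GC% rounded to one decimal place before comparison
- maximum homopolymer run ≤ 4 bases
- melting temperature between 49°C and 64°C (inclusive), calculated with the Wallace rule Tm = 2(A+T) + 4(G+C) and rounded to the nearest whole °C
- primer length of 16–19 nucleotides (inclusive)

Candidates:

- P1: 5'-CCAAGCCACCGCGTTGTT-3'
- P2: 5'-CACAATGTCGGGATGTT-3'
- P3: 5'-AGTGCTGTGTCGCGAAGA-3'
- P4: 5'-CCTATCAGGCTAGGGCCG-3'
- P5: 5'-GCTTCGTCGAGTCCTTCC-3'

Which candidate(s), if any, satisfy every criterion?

P1, P2, P3 and P5.

P1 (18 nt, A=3 T=4 G=4 C=7): GC 11/18 = 61.1% ✓; longest run = 2 ✓; Tm = 2·7 + 4·11 = 58°C ✓; length 18 ✓ — passes.
P2 (17 nt, A=4 T=5 G=5 C=3): GC 8/17 = 47.1% ✓; longest run = 3 ✓; Tm = 2·9 + 4·8 = 50°C ✓; length 17 ✓ — passes.
P3 (18 nt, A=4 T=4 G=7 C=3): GC 10/18 = 55.6% ✓; longest run = 2 ✓; Tm = 2·8 + 4·10 = 56°C ✓; length 18 ✓ — passes.
P4 (18 nt, A=3 T=3 G=6 C=6): GC 12/18 = 66.7%, outside 41.5–65.7% ✗; longest run = 3 ✓; Tm = 2·6 + 4·12 = 60°C ✓; length 18 ✓ — fails.
P5 (18 nt, A=1 T=6 G=4 C=7): GC 11/18 = 61.1% ✓; longest run = 2 ✓; Tm = 2·7 + 4·11 = 58°C ✓; length 18 ✓ — passes.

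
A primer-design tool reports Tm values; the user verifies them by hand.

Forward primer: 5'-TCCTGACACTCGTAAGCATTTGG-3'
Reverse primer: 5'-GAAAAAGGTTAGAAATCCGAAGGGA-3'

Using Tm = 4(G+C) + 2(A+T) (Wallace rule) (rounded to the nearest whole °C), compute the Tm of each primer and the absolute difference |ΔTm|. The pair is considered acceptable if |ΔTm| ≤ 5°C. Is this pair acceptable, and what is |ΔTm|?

Forward: A=5 T=7 G=5 C=6 → Tm = 2·12 + 4·11 = 68°C.
Reverse: A=12 T=3 G=8 C=2 → Tm = 2·15 + 4·10 = 70°C.
|ΔTm| = |68 − 70| = 2°C, ≤ 5°C.

|ΔTm| = 2°C; the pair is acceptable.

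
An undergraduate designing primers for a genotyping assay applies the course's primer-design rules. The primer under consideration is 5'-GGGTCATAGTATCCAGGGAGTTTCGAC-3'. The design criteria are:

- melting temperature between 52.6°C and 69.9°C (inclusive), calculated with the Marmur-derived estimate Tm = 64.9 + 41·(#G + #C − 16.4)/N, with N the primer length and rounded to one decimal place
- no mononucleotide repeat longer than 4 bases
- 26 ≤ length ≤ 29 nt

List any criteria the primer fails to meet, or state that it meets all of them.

Base counts: A=6, T=7, G=9, C=5 (length 27).
Tm: Tm = 64.9 + 41·(14 − 16.4)/27 = 61.3°C ✓
homopolymer run: longest run = 3 ✓
length: length 27 ✓

Meets all criteria.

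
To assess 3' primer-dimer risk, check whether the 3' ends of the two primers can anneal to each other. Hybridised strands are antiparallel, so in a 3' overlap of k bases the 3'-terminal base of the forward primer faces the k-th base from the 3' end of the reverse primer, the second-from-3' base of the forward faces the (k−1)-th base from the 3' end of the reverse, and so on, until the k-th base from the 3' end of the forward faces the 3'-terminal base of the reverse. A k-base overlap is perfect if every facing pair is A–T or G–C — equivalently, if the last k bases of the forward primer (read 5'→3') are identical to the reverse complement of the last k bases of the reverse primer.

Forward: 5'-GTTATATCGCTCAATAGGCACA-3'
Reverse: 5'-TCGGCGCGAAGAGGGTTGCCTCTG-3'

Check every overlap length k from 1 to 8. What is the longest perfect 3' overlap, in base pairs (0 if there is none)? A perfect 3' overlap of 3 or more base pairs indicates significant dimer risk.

Last 8 bases (5'→3') — forward …TAGGCACA, reverse …TGCCTCTG.
Reverse complement of the reverse primer's last 8 bases: CAGAGGCA; its first k bases are the reverse complement of the reverse primer's last k bases, so a perfect k-base overlap needs the forward primer's last k bases to equal them.
Comparing (forward last k vs required): k=1: A vs C ✗; k=2: CA vs CA ✓; k=3: ACA vs CAG ✗; k=4: CACA vs CAGA ✗; k=5: GCACA vs CAGAG ✗; k=6: GGCACA vs CAGAGG ✗; k=7: AGGCACA vs CAGAGGC ✗; k=8: TAGGCACA vs CAGAGGCA ✗.
Only k = 2 is perfect, so the longest perfect 3' overlap is 2.

Longest perfect overlap: 2 complementary base pairs; below the dimer-risk threshold (threshold 3).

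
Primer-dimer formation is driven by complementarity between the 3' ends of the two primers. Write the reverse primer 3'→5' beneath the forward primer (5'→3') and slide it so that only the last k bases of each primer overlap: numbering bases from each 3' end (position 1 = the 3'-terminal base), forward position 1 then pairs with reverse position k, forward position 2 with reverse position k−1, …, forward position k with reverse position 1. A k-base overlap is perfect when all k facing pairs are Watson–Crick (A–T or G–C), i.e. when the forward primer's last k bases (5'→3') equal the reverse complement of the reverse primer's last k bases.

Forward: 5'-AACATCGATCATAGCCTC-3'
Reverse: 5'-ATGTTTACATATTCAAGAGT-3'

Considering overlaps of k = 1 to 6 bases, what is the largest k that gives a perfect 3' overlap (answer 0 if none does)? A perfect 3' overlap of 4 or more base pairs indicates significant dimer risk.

Longest perfect overlap: 0 complementary base pairs; below the dimer-risk threshold (threshold 4).

Last 6 bases (5'→3') — forward …AGCCTC, reverse …AAGAGT.
Reverse complement of the reverse primer's last 6 bases: ACTCTT; its first k bases are the reverse complement of the reverse primer's last k bases, so a perfect k-base overlap needs the forward primer's last k bases to equal them.
Comparing (forward last k vs required): k=1: C vs A ✗; k=2: TC vs AC ✗; k=3: CTC vs ACT ✗; k=4: CCTC vs ACTC ✗; k=5: GCCTC vs ACTCT ✗; k=6: AGCCTC vs ACTCTT ✗.
No overlap length from 1 to 6 is perfect, so the longest perfect 3' overlap is 0.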